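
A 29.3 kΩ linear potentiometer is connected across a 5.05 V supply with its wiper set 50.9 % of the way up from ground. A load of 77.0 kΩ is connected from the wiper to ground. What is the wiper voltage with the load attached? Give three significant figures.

The wiper splits the pot into (1−α)R = 14.39 kΩ above and αR = 14.91 kΩ below.
Lower section ‖ load = 12.49 kΩ.
V_wiper = 5.05 × 12.49/(14.39 + 12.49) = 2.35 V.

V ≈ 2.35 V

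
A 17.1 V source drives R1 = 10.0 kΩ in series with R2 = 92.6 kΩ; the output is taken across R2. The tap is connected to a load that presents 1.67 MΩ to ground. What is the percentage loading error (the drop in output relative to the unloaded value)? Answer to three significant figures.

The divider's output (Thévenin) resistance is R1‖R2 = 9.025 kΩ.
Fractional drop under load = R_th/(R_th + R_L) = 9.025 / (9.025 + 1670) = 0.005375.
So the output falls by 0.538 %.

0.538 %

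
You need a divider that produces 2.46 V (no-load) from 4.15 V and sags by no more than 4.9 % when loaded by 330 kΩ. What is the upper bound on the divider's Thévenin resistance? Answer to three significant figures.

Loading drop = R_th/(R_th + R_L) ≤ 0.0490, so R_th ≤ R_L · ε/(1−ε) = 330 kΩ × 0.0490/0.9510 = 17.0 kΩ.

R_th ≤ 17.0 kΩ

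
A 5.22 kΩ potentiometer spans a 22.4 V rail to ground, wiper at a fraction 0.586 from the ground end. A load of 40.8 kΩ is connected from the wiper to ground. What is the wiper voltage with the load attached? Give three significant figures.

V ≈ 12.7 V

The wiper splits the pot into (1−α)R = 2.161 kΩ above and αR = 3.059 kΩ below.
Lower section ‖ load = 2.846 kΩ.
V_wiper = 22.4 × 2.846/(2.161 + 2.846) = 12.7 V.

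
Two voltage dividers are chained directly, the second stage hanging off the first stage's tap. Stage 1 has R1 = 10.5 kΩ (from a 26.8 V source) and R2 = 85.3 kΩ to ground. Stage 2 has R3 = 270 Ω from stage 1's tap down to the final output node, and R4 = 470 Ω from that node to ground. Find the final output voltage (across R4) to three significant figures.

Stage 2 presents R3+R4 = 740.0 Ω as a load on stage 1's tap.
Stage 1's lower leg becomes R2‖(R3+R4) = 733.6 Ω, so V_mid = 26.8 × 733.6/11230 = 1.750 V.
Stage 2 is itself unloaded: V_out = V_mid × R4/(R3+R4) = 1.750 × 470/740.0 = 1.11 V.

V_out ≈ 1.11 V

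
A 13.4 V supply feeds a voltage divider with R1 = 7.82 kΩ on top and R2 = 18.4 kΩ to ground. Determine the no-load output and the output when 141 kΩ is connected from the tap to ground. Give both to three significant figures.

Open-circuit: V = 13.4 × 18.4/(7.82 + 18.4) = 9.40 V.
With the load, R2 becomes R2‖R_L = 16.28 kΩ, so V = 13.4 × 16.28/24.10 = 9.05 V.

Unloaded: 9.40 V; loaded: 9.05 V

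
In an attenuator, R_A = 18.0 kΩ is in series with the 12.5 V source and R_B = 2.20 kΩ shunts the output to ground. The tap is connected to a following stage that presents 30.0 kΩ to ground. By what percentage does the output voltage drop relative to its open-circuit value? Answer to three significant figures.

6.13 %

The divider's output (Thévenin) resistance is R_A‖R_B = 1.960 kΩ.
Fractional drop under load = R_th/(R_th + R_L) = 1.960 / (1.960 + 30.0) = 0.06134.
So the output falls by 6.13 %.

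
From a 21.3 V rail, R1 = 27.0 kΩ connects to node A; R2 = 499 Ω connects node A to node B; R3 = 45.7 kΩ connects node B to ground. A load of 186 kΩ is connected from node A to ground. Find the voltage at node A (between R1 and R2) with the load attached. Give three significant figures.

Below node A the series string R2+R3 = 46200 Ω sits in parallel with the 186000 Ω load: 37010 Ω.
V_A = 21.3 × 37010/(27000 + 37010) = 12.3 V.

V ≈ 12.3 V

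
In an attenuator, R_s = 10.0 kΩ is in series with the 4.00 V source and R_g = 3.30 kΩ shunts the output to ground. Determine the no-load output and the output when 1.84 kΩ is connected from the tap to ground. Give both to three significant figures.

Open-circuit: V = 4.00 × 3.30/(10.0 + 3.30) = 0.992 V.
With the load, R_g becomes R_g‖R_L = 1.181 kΩ, so V = 4.00 × 1.181/11.18 = 0.423 V.

Unloaded: 0.992 V; loaded: 0.423 V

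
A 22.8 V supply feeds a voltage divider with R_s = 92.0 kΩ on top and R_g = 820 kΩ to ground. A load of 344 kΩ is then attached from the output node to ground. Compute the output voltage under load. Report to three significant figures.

The load sits in parallel with R_g: R_g‖R_L = (820 × 344) / (820 + 344) = 242.3 kΩ.
V_out = 22.8 × 242.3 / (92.0 + 242.3) = 22.8 × 242.3/334.3 = 16.5 V.
(Unloaded it would have been 20.5 V.)

V_out ≈ 16.5 V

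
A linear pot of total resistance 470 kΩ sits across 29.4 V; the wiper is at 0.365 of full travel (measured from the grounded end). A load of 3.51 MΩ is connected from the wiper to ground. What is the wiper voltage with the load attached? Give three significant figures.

The wiper splits the pot into (1−α)R = 298.4 kΩ above and αR = 171.6 kΩ below.
Lower section ‖ load = 163.6 kΩ.
V_wiper = 29.4 × 163.6/(298.4 + 163.6) = 10.4 V.

V ≈ 10.4 V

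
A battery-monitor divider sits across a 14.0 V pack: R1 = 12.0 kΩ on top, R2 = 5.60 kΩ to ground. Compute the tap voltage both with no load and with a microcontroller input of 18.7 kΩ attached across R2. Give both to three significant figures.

Unloaded: 4.45 V; loaded: 3.70 V

Open-circuit: V = 14.0 × 5.60/(12.0 + 5.60) = 4.45 V.
With the load, R2 becomes R2‖R_L = 4.309 kΩ, so V = 14.0 × 4.309/16.31 = 3.70 V.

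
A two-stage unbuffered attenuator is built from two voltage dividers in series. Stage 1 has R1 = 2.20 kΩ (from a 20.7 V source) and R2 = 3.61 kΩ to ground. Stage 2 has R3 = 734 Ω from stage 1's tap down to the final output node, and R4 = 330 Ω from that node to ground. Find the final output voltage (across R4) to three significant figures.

V_out ≈ 1.75 V

Stage 2 presents R3+R4 = 1064 Ω as a load on stage 1's tap.
Stage 1's lower leg becomes R2‖(R3+R4) = 821.8 Ω, so V_mid = 20.7 × 821.8/3022 = 5.629 V.
Stage 2 is itself unloaded: V_out = V_mid × R4/(R3+R4) = 5.629 × 330/1064 = 1.75 V.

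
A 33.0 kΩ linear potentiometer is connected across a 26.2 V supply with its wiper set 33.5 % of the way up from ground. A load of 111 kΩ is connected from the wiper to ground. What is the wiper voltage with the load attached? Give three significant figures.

The wiper splits the pot into (1−α)R = 21.95 kΩ above and αR = 11.05 kΩ below.
Lower section ‖ load = 10.05 kΩ.
V_wiper = 26.2 × 10.05/(21.95 + 10.05) = 8.23 V.

V ≈ 8.23 V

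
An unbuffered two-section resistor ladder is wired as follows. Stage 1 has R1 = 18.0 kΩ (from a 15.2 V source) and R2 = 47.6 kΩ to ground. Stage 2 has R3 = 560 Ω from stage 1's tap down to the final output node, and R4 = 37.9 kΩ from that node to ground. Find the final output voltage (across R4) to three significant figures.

Stage 2 presents R3+R4 = 38460 Ω as a load on stage 1's tap.
Stage 1's lower leg becomes R2‖(R3+R4) = 21270 Ω, so V_mid = 15.2 × 21270/39270 = 8.233 V.
Stage 2 is itself unloaded: V_out = V_mid × R4/(R3+R4) = 8.233 × 37900/38460 = 8.11 V.

V_out ≈ 8.11 V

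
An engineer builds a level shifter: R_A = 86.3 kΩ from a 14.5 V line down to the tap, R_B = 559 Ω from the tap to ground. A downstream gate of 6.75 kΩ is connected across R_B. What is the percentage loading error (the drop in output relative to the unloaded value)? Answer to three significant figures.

The divider's output (Thévenin) resistance is R_A‖R_B = 555.4 Ω.
Fractional drop under load = R_th/(R_th + R_L) = 555.4 / (555.4 + 6750) = 0.07603.
So the output falls by 7.60 %.

7.60 %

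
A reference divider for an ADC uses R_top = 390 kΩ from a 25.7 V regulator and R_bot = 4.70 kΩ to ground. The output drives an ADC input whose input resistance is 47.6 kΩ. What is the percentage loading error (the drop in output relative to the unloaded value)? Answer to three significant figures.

8.89 %

The divider's output (Thévenin) resistance is R_top‖R_bot = 4.644 kΩ.
Fractional drop under load = R_th/(R_th + R_L) = 4.644 / (4.644 + 47.6) = 0.08889.
So the output falls by 8.89 %.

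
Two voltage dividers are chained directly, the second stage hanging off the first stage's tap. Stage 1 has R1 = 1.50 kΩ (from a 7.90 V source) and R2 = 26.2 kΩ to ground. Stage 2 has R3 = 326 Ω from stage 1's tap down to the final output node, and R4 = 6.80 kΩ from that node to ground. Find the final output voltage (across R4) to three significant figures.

V_out ≈ 5.95 V

Stage 2 presents R3+R4 = 7126 Ω as a load on stage 1's tap.
Stage 1's lower leg becomes R2‖(R3+R4) = 5602 Ω, so V_mid = 7.90 × 5602/7102 = 6.232 V.
Stage 2 is itself unloaded: V_out = V_mid × R4/(R3+R4) = 6.232 × 6800/7126 = 5.95 V.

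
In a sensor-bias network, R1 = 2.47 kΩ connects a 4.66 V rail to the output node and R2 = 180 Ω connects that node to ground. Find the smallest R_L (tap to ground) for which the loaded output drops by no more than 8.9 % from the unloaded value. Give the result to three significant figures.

R_L(min) ≈ 1.72 kΩ

Output resistance R_th = R1‖R2 = (2470 × 180)/2650 = 167.8 Ω.
The fractional drop is R_th/(R_th + R_L); requiring this ≤ 0.0890 gives R_L ≥ R_th(1/0.0890 − 1) = 167.8 × 10.24 = 1.72 kΩ.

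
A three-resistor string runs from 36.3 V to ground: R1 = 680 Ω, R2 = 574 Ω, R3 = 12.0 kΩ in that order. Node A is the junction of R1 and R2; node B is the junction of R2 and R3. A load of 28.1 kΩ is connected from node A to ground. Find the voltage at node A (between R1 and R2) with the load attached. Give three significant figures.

V ≈ 33.7 V

Below node A the series string R2+R3 = 12570 Ω sits in parallel with the 28100 Ω load: 8687 Ω.
V_A = 36.3 × 8687/(680 + 8687) = 33.7 V.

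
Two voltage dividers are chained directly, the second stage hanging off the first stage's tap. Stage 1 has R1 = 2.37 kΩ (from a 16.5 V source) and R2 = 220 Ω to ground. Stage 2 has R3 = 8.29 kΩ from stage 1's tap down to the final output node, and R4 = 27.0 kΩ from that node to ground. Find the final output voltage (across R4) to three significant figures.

Stage 2 presents R3+R4 = 35290 Ω as a load on stage 1's tap.
Stage 1's lower leg becomes R2‖(R3+R4) = 218.6 Ω, so V_mid = 16.5 × 218.6/2589 = 1.394 V.
Stage 2 is itself unloaded: V_out = V_mid × R4/(R3+R4) = 1.394 × 27000/35290 = 1.07 V.

V_out ≈ 1.07 V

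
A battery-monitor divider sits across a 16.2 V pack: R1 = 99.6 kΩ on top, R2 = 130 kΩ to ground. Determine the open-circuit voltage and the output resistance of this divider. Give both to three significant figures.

V_th is the open-circuit tap voltage: 16.2 × 130/(99.6 + 130) = 9.17 V.
With the supply zeroed, R1 and R2 appear in parallel from the tap: R_th = R1‖R2 = (99.6 × 130)/229.6 = 56.4 kΩ.

V_th = 9.17 V, R_th = 56.4 kΩ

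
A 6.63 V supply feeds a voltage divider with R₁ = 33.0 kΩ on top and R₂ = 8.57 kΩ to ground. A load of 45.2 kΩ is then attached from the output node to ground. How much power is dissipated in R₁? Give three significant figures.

Total resistance from the source is R₁ + (R₂‖R_L) = 40.20 kΩ, so I = 6.63/40.20 kΩ = 0.1649 mA.
P = I²·R₁ = (0.1649 mA)² × 33.0 kΩ = 0.897 mW.

P ≈ 0.897 mW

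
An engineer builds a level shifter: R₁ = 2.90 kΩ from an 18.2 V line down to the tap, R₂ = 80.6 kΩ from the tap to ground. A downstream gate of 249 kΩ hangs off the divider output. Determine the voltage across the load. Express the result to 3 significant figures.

V_out ≈ 17.4 V

The load sits in parallel with R₂: R₂‖R_L = (80.6 × 249) / (80.6 + 249) = 60.89 kΩ.
V_out = 18.2 × 60.89 / (2.90 + 60.89) = 18.2 × 60.89/63.79 = 17.4 V.
(Unloaded it would have been 17.6 V.)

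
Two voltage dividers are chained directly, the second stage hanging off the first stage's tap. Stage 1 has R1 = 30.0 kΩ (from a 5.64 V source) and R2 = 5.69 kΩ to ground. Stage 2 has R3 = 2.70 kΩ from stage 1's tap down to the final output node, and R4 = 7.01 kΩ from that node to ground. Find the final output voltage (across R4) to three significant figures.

V_out ≈ 0.435 V

Stage 2 presents R3+R4 = 9.710 kΩ as a load on stage 1's tap.
Stage 1's lower leg becomes R2‖(R3+R4) = 3.588 kΩ, so V_mid = 5.64 × 3.588/33.59 = 0.6024 V.
Stage 2 is itself unloaded: V_out = V_mid × R4/(R3+R4) = 0.6024 × 7.01/9.710 = 0.435 V.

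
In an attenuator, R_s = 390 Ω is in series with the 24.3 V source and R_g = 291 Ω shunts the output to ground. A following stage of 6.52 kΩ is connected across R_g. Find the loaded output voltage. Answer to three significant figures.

The load sits in parallel with R_g: R_g‖R_L = (291 × 6520) / (291 + 6520) = 278.6 Ω.
V_out = 24.3 × 278.6 / (390 + 278.6) = 24.3 × 278.6/668.6 = 10.1 V.

V_out ≈ 10.1 V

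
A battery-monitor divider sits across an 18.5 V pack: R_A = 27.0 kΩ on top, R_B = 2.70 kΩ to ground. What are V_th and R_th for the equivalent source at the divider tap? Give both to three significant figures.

V_th = 1.68 V, R_th = 2.45 kΩ

V_th is the open-circuit tap voltage: 18.5 × 2.70/(27.0 + 2.70) = 1.68 V.
With the supply zeroed, R_A and R_B appear in parallel from the tap: R_th = R_A‖R_B = (27.0 × 2.70)/29.70 = 2.45 kΩ.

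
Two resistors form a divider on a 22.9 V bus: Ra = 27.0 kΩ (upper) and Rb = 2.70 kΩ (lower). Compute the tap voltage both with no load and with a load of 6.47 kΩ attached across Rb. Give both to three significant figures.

Open-circuit: V = 22.9 × 2.70/(27.0 + 2.70) = 2.08 V.
With the load, Rb becomes Rb‖R_L = 1.905 kΩ, so V = 22.9 × 1.905/28.91 = 1.51 V.

Unloaded: 2.08 V; loaded: 1.51 V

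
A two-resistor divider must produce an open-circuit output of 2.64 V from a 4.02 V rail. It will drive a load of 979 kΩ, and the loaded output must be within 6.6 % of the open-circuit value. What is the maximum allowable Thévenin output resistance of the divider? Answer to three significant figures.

R_th ≤ 69.2 kΩ

Loading drop = R_th/(R_th + R_L) ≤ 0.0660, so R_th ≤ R_L · ε/(1−ε) = 979 kΩ × 0.0660/0.9340 = 69.2 kΩ.
(Any R1, R2 with R2/(R1+R2) = 0.657 and R1‖R2 ≤ 69.2 kΩ will meet the spec.)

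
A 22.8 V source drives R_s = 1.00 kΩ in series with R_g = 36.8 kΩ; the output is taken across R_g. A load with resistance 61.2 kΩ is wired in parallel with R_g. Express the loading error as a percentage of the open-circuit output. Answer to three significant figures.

1.57 %

The divider's output (Thévenin) resistance is R_s‖R_g = 0.9735 kΩ.
Fractional drop under load = R_th/(R_th + R_L) = 0.9735 / (0.9735 + 61.2) = 0.01566.
So the output falls by 1.57 %.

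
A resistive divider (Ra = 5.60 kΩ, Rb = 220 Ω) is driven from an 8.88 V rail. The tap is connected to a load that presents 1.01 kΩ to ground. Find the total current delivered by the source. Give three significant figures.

I ≈ 1.54 mA

Rb‖R_L = 180.7 Ω, so the source sees Ra + Rb‖R_L = 5781 Ω.
I = 8.88 V / 5781 Ω = 1.54 mA.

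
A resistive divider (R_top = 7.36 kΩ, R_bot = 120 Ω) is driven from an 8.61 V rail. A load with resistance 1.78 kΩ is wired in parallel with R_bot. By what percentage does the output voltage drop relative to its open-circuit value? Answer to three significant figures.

6.22 %

The divider's output (Thévenin) resistance is R_top‖R_bot = 118.1 Ω.
Fractional drop under load = R_th/(R_th + R_L) = 118.1 / (118.1 + 1780) = 0.06221.
So the output falls by 6.22 %.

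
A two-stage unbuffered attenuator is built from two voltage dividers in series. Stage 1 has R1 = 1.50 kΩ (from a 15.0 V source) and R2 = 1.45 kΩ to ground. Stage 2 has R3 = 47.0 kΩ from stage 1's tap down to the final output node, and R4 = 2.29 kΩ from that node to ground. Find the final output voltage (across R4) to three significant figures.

V_out ≈ 0.337 V

Stage 2 presents R3+R4 = 49.29 kΩ as a load on stage 1's tap.
Stage 1's lower leg becomes R2‖(R3+R4) = 1.409 kΩ, so V_mid = 15.0 × 1.409/2.909 = 7.264 V.
Stage 2 is itself unloaded: V_out = V_mid × R4/(R3+R4) = 7.264 × 2.29/49.29 = 0.337 V.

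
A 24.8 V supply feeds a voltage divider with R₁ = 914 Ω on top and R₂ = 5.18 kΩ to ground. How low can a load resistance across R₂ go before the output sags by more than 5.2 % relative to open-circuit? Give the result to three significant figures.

Output resistance R_th = R₁‖R₂ = (914 × 5180)/6094 = 776.9 Ω.
The fractional drop is R_th/(R_th + R_L); requiring this ≤ 0.0520 gives R_L ≥ R_th(1/0.0520 − 1) = 776.9 × 18.23 = 14.2 kΩ.

R_L(min) ≈ 14.2 kΩ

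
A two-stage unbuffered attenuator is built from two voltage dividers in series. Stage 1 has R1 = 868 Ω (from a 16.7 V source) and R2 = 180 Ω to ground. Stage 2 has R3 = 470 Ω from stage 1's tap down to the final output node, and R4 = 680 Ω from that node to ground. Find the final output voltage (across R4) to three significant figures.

Stage 2 presents R3+R4 = 1150 Ω as a load on stage 1's tap.
Stage 1's lower leg becomes R2‖(R3+R4) = 155.6 Ω, so V_mid = 16.7 × 155.6/1024 = 2.539 V.
Stage 2 is itself unloaded: V_out = V_mid × R4/(R3+R4) = 2.539 × 680/1150 = 1.50 V.

V_out ≈ 1.50 V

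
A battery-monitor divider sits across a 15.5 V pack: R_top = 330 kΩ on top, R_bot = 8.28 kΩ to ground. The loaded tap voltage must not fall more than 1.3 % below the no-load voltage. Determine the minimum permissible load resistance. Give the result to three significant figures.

Output resistance R_th = R_top‖R_bot = (330 × 8.28)/338.3 = 8.077 kΩ.
The fractional drop is R_th/(R_th + R_L); requiring this ≤ 0.0130 gives R_L ≥ R_th(1/0.0130 − 1) = 8.077 × 75.92 = 613 kΩ.

R_L(min) ≈ 613 kΩ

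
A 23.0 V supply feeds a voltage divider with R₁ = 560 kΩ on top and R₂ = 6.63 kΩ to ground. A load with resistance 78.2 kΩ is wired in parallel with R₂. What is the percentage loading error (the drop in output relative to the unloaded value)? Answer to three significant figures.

The divider's output (Thévenin) resistance is R₁‖R₂ = 6.552 kΩ.
Fractional drop under load = R_th/(R_th + R_L) = 6.552 / (6.552 + 78.2) = 0.07731.
So the output falls by 7.73 %.

7.73 %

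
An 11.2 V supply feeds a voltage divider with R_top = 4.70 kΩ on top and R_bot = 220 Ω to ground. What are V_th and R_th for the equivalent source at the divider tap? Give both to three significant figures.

V_th = 0.501 V, R_th = 210 Ω

V_th is the open-circuit tap voltage: 11.2 × 220/(4700 + 220) = 0.501 V.
With the supply zeroed, R_top and R_bot appear in parallel from the tap: R_th = R_top‖R_bot = (4700 × 220)/4920 = 210 Ω.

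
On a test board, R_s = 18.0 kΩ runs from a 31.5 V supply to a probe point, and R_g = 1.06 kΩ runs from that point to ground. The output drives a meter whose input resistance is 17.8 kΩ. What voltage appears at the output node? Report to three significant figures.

The load sits in parallel with R_g: R_g‖R_L = (1.06 × 17.8) / (1.06 + 17.8) = 1.000 kΩ.
V_out = 31.5 × 1.000 / (18.0 + 1.000) = 31.5 × 1.000/19.00 = 1.66 V.

V_out ≈ 1.66 V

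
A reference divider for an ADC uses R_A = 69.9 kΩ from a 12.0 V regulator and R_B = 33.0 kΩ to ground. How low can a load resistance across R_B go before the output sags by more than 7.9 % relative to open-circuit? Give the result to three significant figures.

R_L(min) ≈ 261 kΩ

Output resistance R_th = R_A‖R_B = (69.9 × 33.0)/102.9 = 22.42 kΩ.
The fractional drop is R_th/(R_th + R_L); requiring this ≤ 0.0790 gives R_L ≥ R_th(1/0.0790 − 1) = 22.42 × 11.66 = 261 kΩ.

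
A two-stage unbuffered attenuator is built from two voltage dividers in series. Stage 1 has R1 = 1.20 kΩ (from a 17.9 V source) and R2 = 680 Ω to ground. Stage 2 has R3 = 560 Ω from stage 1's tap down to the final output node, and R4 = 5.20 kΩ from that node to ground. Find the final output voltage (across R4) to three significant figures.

V_out ≈ 5.44 V

Stage 2 presents R3+R4 = 5760 Ω as a load on stage 1's tap.
Stage 1's lower leg becomes R2‖(R3+R4) = 608.2 Ω, so V_mid = 17.9 × 608.2/1808 = 6.021 V.
Stage 2 is itself unloaded: V_out = V_mid × R4/(R3+R4) = 6.021 × 5200/5760 = 5.44 V.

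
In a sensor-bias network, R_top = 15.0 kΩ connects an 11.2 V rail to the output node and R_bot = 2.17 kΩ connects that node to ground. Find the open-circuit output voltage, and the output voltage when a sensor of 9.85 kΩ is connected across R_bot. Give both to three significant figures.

Unloaded: 1.42 V; loaded: 1.19 V

Open-circuit: V = 11.2 × 2.17/(15.0 + 2.17) = 1.42 V.
With the load, R_bot becomes R_bot‖R_L = 1.778 kΩ, so V = 11.2 × 1.778/16.78 = 1.19 V.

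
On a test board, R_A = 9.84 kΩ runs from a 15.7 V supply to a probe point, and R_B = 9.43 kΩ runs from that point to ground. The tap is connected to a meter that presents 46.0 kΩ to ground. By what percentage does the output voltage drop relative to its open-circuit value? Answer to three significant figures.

Unloaded V = 15.7 × 9.43/19.27 = 7.6830 V.
Loaded: R_B‖R_L = 7.826 kΩ, giving V = 15.7 × 7.826/17.67 = 6.9549 V.
Drop = (7.6830 − 6.9549) / 7.6830 = 9.48 %.

9.48 %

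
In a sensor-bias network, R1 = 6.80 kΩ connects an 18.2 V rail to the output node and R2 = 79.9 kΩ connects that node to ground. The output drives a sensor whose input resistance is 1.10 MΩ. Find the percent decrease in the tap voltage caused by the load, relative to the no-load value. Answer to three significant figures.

0.566 %

The divider's output (Thévenin) resistance is R1‖R2 = 6.267 kΩ.
Fractional drop under load = R_th/(R_th + R_L) = 6.267 / (6.267 + 1100) = 0.005665.
So the output falls by 0.566 %.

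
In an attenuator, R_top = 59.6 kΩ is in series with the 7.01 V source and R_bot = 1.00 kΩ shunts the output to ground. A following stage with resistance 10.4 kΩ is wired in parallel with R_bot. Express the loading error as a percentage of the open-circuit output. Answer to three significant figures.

The divider's output (Thévenin) resistance is R_top‖R_bot = 0.9835 kΩ.
Fractional drop under load = R_th/(R_th + R_L) = 0.9835 / (0.9835 + 10.4) = 0.08640.
So the output falls by 8.64 %.

8.64 %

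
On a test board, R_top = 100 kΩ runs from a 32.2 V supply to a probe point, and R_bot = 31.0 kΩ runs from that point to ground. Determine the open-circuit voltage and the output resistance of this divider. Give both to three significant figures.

V_th = 7.62 V, R_th = 23.7 kΩ

V_th is the open-circuit tap voltage: 32.2 × 31.0/(100 + 31.0) = 7.62 V.
With the supply zeroed, R_top and R_bot appear in parallel from the tap: R_th = R_top‖R_bot = (100 × 31.0)/131.0 = 23.7 kΩ.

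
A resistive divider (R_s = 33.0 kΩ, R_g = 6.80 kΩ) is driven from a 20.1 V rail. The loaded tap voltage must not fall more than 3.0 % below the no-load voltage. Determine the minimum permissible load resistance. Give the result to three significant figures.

R_L(min) ≈ 182 kΩ

Output resistance R_th = R_s‖R_g = (33.0 × 6.80)/39.80 = 5.638 kΩ.
The fractional drop is R_th/(R_th + R_L); requiring this ≤ 0.0300 gives R_L ≥ R_th(1/0.0300 − 1) = 5.638 × 32.33 = 182 kΩ.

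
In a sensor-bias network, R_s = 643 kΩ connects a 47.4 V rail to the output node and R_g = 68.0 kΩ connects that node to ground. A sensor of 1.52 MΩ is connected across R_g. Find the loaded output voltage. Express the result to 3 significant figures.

The load sits in parallel with R_g: R_g‖R_L = (68.0 × 1520) / (68.0 + 1520) = 65.09 kΩ.
V_out = 47.4 × 65.09 / (643 + 65.09) = 47.4 × 65.09/708.1 = 4.36 V.
(Unloaded it would have been 4.53 V.)

V_out ≈ 4.36 V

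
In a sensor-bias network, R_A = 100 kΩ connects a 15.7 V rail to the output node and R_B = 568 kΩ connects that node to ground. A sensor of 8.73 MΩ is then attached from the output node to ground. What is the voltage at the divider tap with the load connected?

V_out ≈ 13.2 V

The load sits in parallel with R_B: R_B‖R_L = (568 × 8730) / (568 + 8730) = 533.3 kΩ.
V_out = 15.7 × 533.3 / (100 + 533.3) = 15.7 × 533.3/633.3 = 13.2 V.
(Unloaded it would have been 13.3 V.)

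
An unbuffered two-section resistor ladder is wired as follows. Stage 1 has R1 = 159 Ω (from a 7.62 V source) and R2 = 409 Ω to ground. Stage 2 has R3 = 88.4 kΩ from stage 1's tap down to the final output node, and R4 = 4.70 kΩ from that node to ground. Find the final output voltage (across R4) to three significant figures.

Stage 2 presents R3+R4 = 93100 Ω as a load on stage 1's tap.
Stage 1's lower leg becomes R2‖(R3+R4) = 407.2 Ω, so V_mid = 7.62 × 407.2/566.2 = 5.480 V.
Stage 2 is itself unloaded: V_out = V_mid × R4/(R3+R4) = 5.480 × 4700/93100 = 0.277 V.

V_out ≈ 0.277 V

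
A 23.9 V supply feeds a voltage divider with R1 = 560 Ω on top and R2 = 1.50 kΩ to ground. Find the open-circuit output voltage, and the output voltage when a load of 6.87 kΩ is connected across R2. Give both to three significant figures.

Unloaded: 17.4 V; loaded: 16.4 V

Open-circuit: V = 23.9 × 1500/(560 + 1500) = 17.4 V.
With the load, R2 becomes R2‖R_L = 1231 Ω, so V = 23.9 × 1231/1791 = 16.4 V.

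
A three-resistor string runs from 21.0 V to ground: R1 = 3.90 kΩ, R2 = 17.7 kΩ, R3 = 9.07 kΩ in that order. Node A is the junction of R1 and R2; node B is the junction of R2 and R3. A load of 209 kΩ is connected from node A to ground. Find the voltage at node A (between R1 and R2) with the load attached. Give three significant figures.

Below node A the series string R2+R3 = 26.77 kΩ sits in parallel with the 209 kΩ load: 23.73 kΩ.
V_A = 21.0 × 23.73/(3.90 + 23.73) = 18.0 V.

V ≈ 18.0 V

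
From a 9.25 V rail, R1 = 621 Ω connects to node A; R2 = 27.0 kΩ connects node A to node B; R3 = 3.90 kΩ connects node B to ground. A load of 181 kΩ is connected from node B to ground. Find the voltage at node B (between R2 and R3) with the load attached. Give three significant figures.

V ≈ 1.12 V

At node B, R3 is in parallel with the load: R3‖R_L = 3818 Ω.
Below node A the resistance is R2 + (R3‖R_L) = 30820 Ω, so V_A = 9.25 × 30820/31440 = 9.067 V.
Then V_B = V_A × (R3‖R_L)/(R2 + R3‖R_L) = 9.067 × 3818/30820 = 1.12 V.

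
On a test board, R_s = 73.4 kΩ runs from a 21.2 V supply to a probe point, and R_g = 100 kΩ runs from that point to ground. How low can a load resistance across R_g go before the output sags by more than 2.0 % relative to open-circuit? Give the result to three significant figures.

R_L(min) ≈ 2.07 MΩ

Output resistance R_th = R_s‖R_g = (73.4 × 100)/173.4 = 42.33 kΩ.
The fractional drop is R_th/(R_th + R_L); requiring this ≤ 0.0200 gives R_L ≥ R_th(1/0.0200 − 1) = 42.33 × 49.00 = 2.07 MΩ.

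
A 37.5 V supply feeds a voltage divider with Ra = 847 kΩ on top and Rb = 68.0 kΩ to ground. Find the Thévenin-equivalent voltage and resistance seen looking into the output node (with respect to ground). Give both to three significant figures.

V_th = 2.79 V, R_th = 62.9 kΩ

V_th is the open-circuit tap voltage: 37.5 × 68.0/(847 + 68.0) = 2.79 V.
With the supply zeroed, Ra and Rb appear in parallel from the tap: R_th = Ra‖Rb = (847 × 68.0)/915.0 = 62.9 kΩ.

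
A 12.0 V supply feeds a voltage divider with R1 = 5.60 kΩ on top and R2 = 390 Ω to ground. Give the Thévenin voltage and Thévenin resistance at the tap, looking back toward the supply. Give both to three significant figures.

V_th = 0.781 V, R_th = 365 Ω

V_th is the open-circuit tap voltage: 12.0 × 390/(5600 + 390) = 0.781 V.
With the supply zeroed, R1 and R2 appear in parallel from the tap: R_th = R1‖R2 = (5600 × 390)/5990 = 365 Ω.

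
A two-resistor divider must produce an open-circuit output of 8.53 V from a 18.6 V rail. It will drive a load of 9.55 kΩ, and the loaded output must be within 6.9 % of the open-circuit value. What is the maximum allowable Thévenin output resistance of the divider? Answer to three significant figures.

Loading drop = R_th/(R_th + R_L) ≤ 0.0690, so R_th ≤ R_L · ε/(1−ε) = 9.55 kΩ × 0.0690/0.9310 = 708 Ω.

R_th ≤ 708 Ω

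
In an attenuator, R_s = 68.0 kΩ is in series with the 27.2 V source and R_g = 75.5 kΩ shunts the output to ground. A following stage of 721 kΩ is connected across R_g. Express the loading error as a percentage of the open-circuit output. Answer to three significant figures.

4.73 %

The divider's output (Thévenin) resistance is R_s‖R_g = 35.78 kΩ.
Fractional drop under load = R_th/(R_th + R_L) = 35.78 / (35.78 + 721) = 0.04728.
So the output falls by 4.73 %.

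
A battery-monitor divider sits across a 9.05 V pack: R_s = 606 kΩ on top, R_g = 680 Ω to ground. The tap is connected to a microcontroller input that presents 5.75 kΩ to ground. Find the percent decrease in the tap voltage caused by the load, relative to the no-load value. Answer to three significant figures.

Unloaded V = 9.05 × 680/606700 = 0.010144 V.
Loaded: R_g‖R_L = 608.1 Ω, giving V = 9.05 × 608.1/606600 = 0.0090721 V.
Drop = (0.010144 − 0.0090721) / 0.010144 = 10.6 %.

10.6 %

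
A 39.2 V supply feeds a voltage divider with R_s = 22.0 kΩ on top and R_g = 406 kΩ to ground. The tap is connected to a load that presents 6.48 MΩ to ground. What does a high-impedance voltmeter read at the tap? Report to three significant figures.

V_out ≈ 37.1 V

The load sits in parallel with R_g: R_g‖R_L = (406 × 6480) / (406 + 6480) = 382.1 kΩ.
V_out = 39.2 × 382.1 / (22.0 + 382.1) = 39.2 × 382.1/404.1 = 37.1 V.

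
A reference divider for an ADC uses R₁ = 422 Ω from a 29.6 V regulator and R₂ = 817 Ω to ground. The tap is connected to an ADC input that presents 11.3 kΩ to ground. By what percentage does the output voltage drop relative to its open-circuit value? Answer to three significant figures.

The divider's output (Thévenin) resistance is R₁‖R₂ = 278.3 Ω.
Fractional drop under load = R_th/(R_th + R_L) = 278.3 / (278.3 + 11300) = 0.02403.
So the output falls by 2.40 %.

2.40 %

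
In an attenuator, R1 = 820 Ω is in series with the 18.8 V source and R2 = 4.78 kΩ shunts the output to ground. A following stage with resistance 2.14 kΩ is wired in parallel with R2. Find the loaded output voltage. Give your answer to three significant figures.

V_out ≈ 12.1 V

The load sits in parallel with R2: R2‖R_L = (4780 × 2140) / (4780 + 2140) = 1478 Ω.
V_out = 18.8 × 1478 / (820 + 1478) = 18.8 × 1478/2298 = 12.1 V.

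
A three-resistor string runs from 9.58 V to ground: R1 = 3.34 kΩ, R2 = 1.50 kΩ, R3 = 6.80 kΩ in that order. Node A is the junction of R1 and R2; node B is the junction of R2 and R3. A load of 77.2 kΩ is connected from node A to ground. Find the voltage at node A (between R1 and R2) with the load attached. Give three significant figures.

V ≈ 6.63 V

Below node A the series string R2+R3 = 8.300 kΩ sits in parallel with the 77.2 kΩ load: 7.494 kΩ.
V_A = 9.58 × 7.494/(3.34 + 7.494) = 6.63 V.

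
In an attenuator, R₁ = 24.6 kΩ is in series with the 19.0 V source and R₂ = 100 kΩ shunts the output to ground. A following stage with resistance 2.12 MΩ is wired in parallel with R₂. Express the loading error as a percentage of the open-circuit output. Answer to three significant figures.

0.923 %

The divider's output (Thévenin) resistance is R₁‖R₂ = 19.74 kΩ.
Fractional drop under load = R_th/(R_th + R_L) = 19.74 / (19.74 + 2120) = 0.009227.
So the output falls by 0.923 %.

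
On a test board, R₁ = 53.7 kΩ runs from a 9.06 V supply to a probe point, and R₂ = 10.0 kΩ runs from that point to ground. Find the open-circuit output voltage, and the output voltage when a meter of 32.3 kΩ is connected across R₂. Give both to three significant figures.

Unloaded: 1.42 V; loaded: 1.13 V

Open-circuit: V = 9.06 × 10.0/(53.7 + 10.0) = 1.42 V.
With the load, R₂ becomes R₂‖R_L = 7.636 kΩ, so V = 9.06 × 7.636/61.34 = 1.13 V.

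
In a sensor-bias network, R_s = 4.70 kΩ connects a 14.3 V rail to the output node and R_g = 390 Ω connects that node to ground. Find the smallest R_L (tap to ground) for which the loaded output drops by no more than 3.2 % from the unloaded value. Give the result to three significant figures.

R_L(min) ≈ 10.9 kΩ

Output resistance R_th = R_s‖R_g = (4700 × 390)/5090 = 360.1 Ω.
The fractional drop is R_th/(R_th + R_L); requiring this ≤ 0.0320 gives R_L ≥ R_th(1/0.0320 − 1) = 360.1 × 30.25 = 10.9 kΩ.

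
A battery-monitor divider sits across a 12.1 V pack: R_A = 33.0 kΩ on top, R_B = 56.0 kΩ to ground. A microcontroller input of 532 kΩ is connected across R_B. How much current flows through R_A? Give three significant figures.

R_B‖R_L = 50.67 kΩ, so the source sees R_A + R_B‖R_L = 83.67 kΩ.
I = 12.1 V / 83.67 kΩ = 0.145 mA.

I ≈ 0.145 mA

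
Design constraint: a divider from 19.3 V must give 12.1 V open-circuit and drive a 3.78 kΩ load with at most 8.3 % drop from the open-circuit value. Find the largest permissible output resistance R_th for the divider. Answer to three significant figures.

Loading drop = R_th/(R_th + R_L) ≤ 0.0830, so R_th ≤ R_L · ε/(1−ε) = 3.78 kΩ × 0.0830/0.9170 = 342 Ω.

R_th ≤ 342 Ω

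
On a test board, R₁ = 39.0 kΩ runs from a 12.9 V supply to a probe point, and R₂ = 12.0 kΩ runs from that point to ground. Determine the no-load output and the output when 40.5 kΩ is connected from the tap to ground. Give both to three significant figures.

Open-circuit: V = 12.9 × 12.0/(39.0 + 12.0) = 3.04 V.
With the load, R₂ becomes R₂‖R_L = 9.257 kΩ, so V = 12.9 × 9.257/48.26 = 2.47 V.

Unloaded: 3.04 V; loaded: 2.47 V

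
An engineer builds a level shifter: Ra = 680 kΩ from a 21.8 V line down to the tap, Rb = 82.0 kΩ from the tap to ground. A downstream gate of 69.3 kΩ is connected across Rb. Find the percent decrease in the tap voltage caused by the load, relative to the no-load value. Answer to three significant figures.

Unloaded V = 21.8 × 82.0/762.0 = 2.346 V.
Loaded: Rb‖R_L = 37.56 kΩ, giving V = 21.8 × 37.56/717.6 = 1.141 V.
Drop = (2.346 − 1.141) / 2.346 = 51.4 %.

51.4 %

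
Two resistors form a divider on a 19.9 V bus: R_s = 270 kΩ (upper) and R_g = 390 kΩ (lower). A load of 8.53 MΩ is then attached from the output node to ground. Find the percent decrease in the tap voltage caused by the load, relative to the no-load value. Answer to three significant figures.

1.84 %

The divider's output (Thévenin) resistance is R_s‖R_g = 159.5 kΩ.
Fractional drop under load = R_th/(R_th + R_L) = 159.5 / (159.5 + 8530) = 0.01836.
So the output falls by 1.84 %.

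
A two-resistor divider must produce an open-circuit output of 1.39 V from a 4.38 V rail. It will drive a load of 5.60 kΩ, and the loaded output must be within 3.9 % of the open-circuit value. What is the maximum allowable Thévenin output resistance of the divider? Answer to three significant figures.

Loading drop = R_th/(R_th + R_L) ≤ 0.0390, so R_th ≤ R_L · ε/(1−ε) = 5.60 kΩ × 0.0390/0.9610 = 227 Ω.

R_th ≤ 227 Ω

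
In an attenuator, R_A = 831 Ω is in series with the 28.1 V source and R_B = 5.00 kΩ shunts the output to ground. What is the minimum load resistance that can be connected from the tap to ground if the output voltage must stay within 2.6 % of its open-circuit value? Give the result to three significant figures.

R_L(min) ≈ 26.7 kΩ

Output resistance R_th = R_A‖R_B = (831 × 5000)/5831 = 712.6 Ω.
The fractional drop is R_th/(R_th + R_L); requiring this ≤ 0.0260 gives R_L ≥ R_th(1/0.0260 − 1) = 712.6 × 37.46 = 26.7 kΩ.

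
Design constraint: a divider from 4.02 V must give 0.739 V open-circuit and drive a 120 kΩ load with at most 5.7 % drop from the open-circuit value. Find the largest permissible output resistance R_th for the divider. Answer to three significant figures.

R_th ≤ 7.25 kΩ

Loading drop = R_th/(R_th + R_L) ≤ 0.0570, so R_th ≤ R_L · ε/(1−ε) = 120 kΩ × 0.0570/0.9430 = 7.25 kΩ.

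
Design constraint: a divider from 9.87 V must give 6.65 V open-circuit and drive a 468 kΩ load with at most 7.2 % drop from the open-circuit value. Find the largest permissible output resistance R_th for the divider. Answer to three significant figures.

R_th ≤ 36.3 kΩ

Loading drop = R_th/(R_th + R_L) ≤ 0.0720, so R_th ≤ R_L · ε/(1−ε) = 468 kΩ × 0.0720/0.9280 = 36.3 kΩ.
(Any R1, R2 with R2/(R1+R2) = 0.674 and R1‖R2 ≤ 36.3 kΩ will meet the spec.)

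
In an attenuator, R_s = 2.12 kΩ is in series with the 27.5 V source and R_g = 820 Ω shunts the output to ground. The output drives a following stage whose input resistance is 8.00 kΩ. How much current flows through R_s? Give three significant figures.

I ≈ 9.60 mA

R_g‖R_L = 743.8 Ω, so the source sees R_s + R_g‖R_L = 2864 Ω.
I = 27.5 V / 2864 Ω = 9.60 mA.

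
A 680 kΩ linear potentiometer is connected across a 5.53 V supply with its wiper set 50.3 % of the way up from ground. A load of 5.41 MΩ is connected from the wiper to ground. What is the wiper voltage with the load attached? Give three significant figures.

V ≈ 2.70 V

The wiper splits the pot into (1−α)R = 338.0 kΩ above and αR = 342.0 kΩ below.
Lower section ‖ load = 321.7 kΩ.
V_wiper = 5.53 × 321.7/(338.0 + 321.7) = 2.70 V.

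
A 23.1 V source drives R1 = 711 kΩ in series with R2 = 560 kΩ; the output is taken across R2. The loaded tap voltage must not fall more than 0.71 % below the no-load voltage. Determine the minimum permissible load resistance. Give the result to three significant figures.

Output resistance R_th = R1‖R2 = (711 × 560)/1271 = 313.3 kΩ.
The fractional drop is R_th/(R_th + R_L); requiring this ≤ 0.00710 gives R_L ≥ R_th(1/0.00710 − 1) = 313.3 × 139.8 = 43.8 MΩ.

R_L(min) ≈ 43.8 MΩ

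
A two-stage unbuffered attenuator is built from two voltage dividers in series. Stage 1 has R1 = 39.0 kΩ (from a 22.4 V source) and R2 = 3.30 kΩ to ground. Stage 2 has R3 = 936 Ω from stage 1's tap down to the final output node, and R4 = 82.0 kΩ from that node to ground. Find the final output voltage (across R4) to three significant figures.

V_out ≈ 1.67 V

Stage 2 presents R3+R4 = 82940 Ω as a load on stage 1's tap.
Stage 1's lower leg becomes R2‖(R3+R4) = 3174 Ω, so V_mid = 22.4 × 3174/42170 = 1.686 V.
Stage 2 is itself unloaded: V_out = V_mid × R4/(R3+R4) = 1.686 × 82000/82940 = 1.67 V.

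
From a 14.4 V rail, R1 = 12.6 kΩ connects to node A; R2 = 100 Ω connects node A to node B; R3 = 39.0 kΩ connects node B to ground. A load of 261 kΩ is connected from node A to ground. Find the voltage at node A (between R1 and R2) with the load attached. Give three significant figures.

V ≈ 10.5 V

Below node A the series string R2+R3 = 39100 Ω sits in parallel with the 261000 Ω load: 34010 Ω.
V_A = 14.4 × 34010/(12600 + 34010) = 10.5 V.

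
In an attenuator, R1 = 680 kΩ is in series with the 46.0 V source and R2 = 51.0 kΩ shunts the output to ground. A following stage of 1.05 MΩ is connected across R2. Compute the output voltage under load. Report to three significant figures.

V_out ≈ 3.07 V

The load sits in parallel with R2: R2‖R_L = (51.0 × 1050) / (51.0 + 1050) = 48.64 kΩ.
V_out = 46.0 × 48.64 / (680 + 48.64) = 46.0 × 48.64/728.6 = 3.07 V.
(Unloaded it would have been 3.21 V.)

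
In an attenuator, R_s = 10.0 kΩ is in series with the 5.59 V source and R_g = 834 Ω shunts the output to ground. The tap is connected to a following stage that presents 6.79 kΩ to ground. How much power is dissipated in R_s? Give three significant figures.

Total resistance from the source is R_s + (R_g‖R_L) = 10740 Ω, so I = 5.59/10740 Ω = 0.5204 mA.
P = I²·R_s = (0.5204 mA)² × 10.0 kΩ = 2.71 mW.

P ≈ 2.71 mW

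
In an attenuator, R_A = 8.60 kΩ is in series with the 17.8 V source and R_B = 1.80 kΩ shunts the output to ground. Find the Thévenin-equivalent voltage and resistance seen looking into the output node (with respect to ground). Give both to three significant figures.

V_th is the open-circuit tap voltage: 17.8 × 1.80/(8.60 + 1.80) = 3.08 V.
With the supply zeroed, R_A and R_B appear in parallel from the tap: R_th = R_A‖R_B = (8.60 × 1.80)/10.40 = 1.49 kΩ.

V_th = 3.08 V, R_th = 1.49 kΩ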